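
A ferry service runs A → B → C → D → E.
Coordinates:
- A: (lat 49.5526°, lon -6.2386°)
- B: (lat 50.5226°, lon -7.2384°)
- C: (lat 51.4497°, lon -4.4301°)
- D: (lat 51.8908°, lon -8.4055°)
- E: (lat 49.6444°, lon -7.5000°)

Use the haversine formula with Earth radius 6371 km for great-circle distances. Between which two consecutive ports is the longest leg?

Leg distances:
A→B: 129.4 km
B→C: 221.9 km
C→D: 278.5 km
D→E: 257.8 km
The longest leg is C–D at 278.5 km.

C–D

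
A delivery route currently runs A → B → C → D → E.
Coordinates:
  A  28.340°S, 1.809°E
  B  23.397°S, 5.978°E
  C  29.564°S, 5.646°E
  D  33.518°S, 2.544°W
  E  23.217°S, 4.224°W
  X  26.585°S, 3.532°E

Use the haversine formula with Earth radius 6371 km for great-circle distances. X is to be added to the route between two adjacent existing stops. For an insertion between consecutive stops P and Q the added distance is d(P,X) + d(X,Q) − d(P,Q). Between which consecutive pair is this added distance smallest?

Added distance for inserting X between each consecutive pair:
A–B: 0.7 km
B–C: 136.0 km
C–D: 466.4 km
D–E: 677.1 km
Smallest added distance is 0.7 km, inserting between A and B.

between A and B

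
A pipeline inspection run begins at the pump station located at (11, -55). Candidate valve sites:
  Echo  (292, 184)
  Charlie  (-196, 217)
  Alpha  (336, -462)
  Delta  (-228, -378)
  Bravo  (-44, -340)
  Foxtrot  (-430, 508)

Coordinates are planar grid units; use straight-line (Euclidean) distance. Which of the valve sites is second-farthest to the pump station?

Distance to each, sorted:
Foxtrot: 715.2
Alpha: 520.8
Delta: 401.8
Echo: 368.9
Charlie: 341.8
Bravo: 290.3
The second-farthest is Alpha at 520.8.

Alpha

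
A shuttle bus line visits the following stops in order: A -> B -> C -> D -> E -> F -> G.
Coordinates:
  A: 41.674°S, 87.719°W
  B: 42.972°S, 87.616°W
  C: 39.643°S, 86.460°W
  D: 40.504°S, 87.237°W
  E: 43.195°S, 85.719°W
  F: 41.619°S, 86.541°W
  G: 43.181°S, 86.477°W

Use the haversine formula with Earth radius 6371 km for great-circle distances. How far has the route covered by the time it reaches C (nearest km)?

527 km

Leg distances:
A→B: 144.6 km  (cumulative 144.6 km)
B→C: 382.5 km  (cumulative 527.1 km)
Cumulative distance at C ≈ 527 km.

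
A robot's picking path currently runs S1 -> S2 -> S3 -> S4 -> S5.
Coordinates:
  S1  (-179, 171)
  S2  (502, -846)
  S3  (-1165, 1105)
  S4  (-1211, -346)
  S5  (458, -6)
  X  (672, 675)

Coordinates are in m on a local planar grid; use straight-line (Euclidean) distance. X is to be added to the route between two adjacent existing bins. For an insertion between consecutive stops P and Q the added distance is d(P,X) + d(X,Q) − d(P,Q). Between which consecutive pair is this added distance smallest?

between S2 and S3

Added distance for inserting X between each consecutive pair:
S1–S2: 1295.6 m
S2–S3: 850.9 m
S3–S4: 2576.9 m
S4–S5: 1152.5 m
Smallest added distance is 850.9 m, inserting between S2 and S3.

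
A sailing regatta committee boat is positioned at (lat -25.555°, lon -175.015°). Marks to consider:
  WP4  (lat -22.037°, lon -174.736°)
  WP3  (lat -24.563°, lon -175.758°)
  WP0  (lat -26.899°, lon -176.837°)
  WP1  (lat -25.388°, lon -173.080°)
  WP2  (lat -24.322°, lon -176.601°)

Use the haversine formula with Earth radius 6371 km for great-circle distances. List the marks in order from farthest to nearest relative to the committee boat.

WP4, WP0, WP2, WP1, WP3

Distances from the committee boat:
WP4 (lat -22.037°, lon -174.736°): 392.2 km
WP0 (lat -26.899°, lon -176.837°): 235.3 km
WP2 (lat -24.322°, lon -176.601°): 210.6 km
WP1 (lat -25.388°, lon -173.080°): 195.1 km
WP3 (lat -24.563°, lon -175.758°): 133.3 km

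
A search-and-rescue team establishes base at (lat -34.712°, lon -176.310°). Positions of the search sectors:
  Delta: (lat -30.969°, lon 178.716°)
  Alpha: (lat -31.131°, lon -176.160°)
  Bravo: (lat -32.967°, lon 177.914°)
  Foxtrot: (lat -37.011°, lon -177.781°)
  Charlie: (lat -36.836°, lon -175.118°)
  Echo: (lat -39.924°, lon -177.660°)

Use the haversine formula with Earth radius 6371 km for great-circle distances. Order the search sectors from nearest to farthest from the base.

Distance from the base at (lat -34.712°, lon -176.310°) to each:
Charlie (lat -36.836°, lon -175.118°): 259.5 km
Foxtrot (lat -37.011°, lon -177.781°): 288.0 km
Alpha (lat -31.131°, lon -176.160°): 398.4 km
Bravo (lat -32.967°, lon 177.914°): 567.5 km
Echo (lat -39.924°, lon -177.660°): 591.7 km
Delta (lat -30.969°, lon 178.716°): 623.7 km

Charlie, Foxtrot, Alpha, Bravo, Echo, Delta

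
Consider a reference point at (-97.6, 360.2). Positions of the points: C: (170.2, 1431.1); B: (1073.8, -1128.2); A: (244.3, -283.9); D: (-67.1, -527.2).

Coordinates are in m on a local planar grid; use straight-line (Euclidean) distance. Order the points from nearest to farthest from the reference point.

A, D, C, B

Computing each straight-line distance from (-97.6, 360.2):
A (244.3, -283.9): 729.2 m
D (-67.1, -527.2): 887.9 m
C (170.2, 1431.1): 1103.9 m
B (1073.8, -1128.2): 1894.1 m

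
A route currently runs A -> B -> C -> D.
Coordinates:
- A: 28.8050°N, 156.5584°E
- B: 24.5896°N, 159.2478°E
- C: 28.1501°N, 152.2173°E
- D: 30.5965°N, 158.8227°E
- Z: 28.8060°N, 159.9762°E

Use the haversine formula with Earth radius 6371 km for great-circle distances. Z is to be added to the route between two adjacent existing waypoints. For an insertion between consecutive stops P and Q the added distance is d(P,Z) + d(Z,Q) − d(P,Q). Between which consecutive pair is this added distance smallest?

Added distance for inserting Z between each consecutive pair:
A–B: 267.9 km
B–C: 431.8 km
C–D: 294.6 km
Smallest added distance is 267.9 km, inserting between A and B.

between A and B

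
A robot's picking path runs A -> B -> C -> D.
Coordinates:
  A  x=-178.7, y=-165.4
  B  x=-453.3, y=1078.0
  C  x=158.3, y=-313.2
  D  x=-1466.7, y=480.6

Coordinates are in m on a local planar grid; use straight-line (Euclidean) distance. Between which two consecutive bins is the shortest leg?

Leg distances:
A→B: 1273.4 m
B→C: 1519.7 m
C→D: 1808.5 m
The shortest leg is A–B at 1273.4 m.

A–B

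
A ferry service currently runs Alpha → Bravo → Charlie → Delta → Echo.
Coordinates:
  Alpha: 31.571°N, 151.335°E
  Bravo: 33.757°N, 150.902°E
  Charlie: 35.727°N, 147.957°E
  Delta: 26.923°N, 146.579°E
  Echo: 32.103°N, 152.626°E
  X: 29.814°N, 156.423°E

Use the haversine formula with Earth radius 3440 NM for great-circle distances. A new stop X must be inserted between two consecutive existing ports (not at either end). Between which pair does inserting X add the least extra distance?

Added distance for inserting X between each consecutive pair:
Alpha–Bravo: 517.9 NM
Bravo–Charlie: 735.8 NM
Charlie–Delta: 569.9 NM
Delta–Echo: 343.8 NM
Smallest added distance is 343.8 NM, inserting between Delta and Echo.

between Delta and Echo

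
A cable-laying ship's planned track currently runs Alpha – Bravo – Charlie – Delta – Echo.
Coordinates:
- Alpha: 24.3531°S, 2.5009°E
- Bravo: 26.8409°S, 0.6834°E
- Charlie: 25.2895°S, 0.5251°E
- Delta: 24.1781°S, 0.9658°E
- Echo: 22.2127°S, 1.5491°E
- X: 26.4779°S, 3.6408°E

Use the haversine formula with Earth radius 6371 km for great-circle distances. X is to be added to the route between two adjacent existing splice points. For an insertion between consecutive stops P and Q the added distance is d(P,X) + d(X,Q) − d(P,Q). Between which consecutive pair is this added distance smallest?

Added distance for inserting X between each consecutive pair:
Alpha–Bravo: 227.9 km
Bravo–Charlie: 461.9 km
Charlie–Delta: 578.2 km
Delta–Echo: 663.9 km
Smallest added distance is 227.9 km, inserting between Alpha and Bravo.

between Alpha and Bravo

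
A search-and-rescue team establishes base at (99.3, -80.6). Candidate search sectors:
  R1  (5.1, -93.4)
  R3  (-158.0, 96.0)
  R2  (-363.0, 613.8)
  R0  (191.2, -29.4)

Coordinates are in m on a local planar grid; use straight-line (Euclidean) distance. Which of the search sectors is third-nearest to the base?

Distance to each, sorted:
R1: 95.1 m
R0: 105.2 m
R3: 312.1 m
R2: 834.2 m
The third-nearest is R3 at 312.1 m.

R3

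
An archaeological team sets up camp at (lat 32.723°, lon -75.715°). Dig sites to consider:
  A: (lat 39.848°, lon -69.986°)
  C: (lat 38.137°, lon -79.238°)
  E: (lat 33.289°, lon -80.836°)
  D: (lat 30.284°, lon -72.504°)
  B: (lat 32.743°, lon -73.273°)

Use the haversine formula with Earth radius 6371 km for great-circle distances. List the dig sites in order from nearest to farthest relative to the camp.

Distances from the camp:
B (lat 32.743°, lon -73.273°): 228.4 km
D (lat 30.284°, lon -72.504°): 407.7 km
E (lat 33.289°, lon -80.836°): 481.6 km
C (lat 38.137°, lon -79.238°): 681.2 km
A (lat 39.848°, lon -69.986°): 943.6 km

B, D, E, C, A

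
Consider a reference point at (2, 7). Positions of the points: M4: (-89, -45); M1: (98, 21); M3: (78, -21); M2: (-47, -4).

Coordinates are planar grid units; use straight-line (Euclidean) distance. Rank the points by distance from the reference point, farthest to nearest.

M4, M1, M3, M2

Distances from the reference point:
M4 (-89, -45): 104.8
M1 (98, 21): 97.0
M3 (78, -21): 81.0
M2 (-47, -4): 50.2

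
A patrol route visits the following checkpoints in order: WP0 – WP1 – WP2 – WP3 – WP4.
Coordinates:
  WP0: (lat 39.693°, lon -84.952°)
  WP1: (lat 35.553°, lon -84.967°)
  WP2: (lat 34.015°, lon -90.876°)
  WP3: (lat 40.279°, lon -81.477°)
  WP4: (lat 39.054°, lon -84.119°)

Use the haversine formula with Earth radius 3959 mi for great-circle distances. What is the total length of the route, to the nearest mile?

Leg distances:
WP0→WP1: 286.1 mi  (cumulative 286.1 mi)
WP1→WP2: 351.7 mi  (cumulative 637.8 mi)
WP2→WP3: 674.1 mi  (cumulative 1311.8 mi)
WP3→WP4: 164.0 mi  (cumulative 1475.9 mi)
Total route length ≈ 1476 mi.

1476 mi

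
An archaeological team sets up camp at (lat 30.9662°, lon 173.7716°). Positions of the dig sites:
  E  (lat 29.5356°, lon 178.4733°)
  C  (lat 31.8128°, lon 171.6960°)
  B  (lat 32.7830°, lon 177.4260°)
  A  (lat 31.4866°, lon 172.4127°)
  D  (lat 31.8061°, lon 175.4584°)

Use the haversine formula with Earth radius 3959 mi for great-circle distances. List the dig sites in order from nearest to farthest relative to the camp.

Computing each great-circle distance from (lat 30.9662°, lon 173.7716°):
A (lat 31.4866°, lon 172.4127°): 88.0 mi
D (lat 31.8061°, lon 175.4584°): 115.2 mi
C (lat 31.8128°, lon 171.6960°): 135.7 mi
B (lat 32.7830°, lon 177.4260°): 248.5 mi
E (lat 29.5356°, lon 178.4733°): 297.5 mi

A, D, C, B, E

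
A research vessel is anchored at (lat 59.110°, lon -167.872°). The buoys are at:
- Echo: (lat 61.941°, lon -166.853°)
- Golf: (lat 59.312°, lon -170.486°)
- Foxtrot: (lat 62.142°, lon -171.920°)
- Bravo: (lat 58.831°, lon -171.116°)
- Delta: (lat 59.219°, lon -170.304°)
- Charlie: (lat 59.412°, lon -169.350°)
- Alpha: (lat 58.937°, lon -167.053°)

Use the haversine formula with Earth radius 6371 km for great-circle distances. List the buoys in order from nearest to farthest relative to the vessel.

Computing each great-circle distance from (lat 59.110°, lon -167.872°):
Alpha (lat 58.937°, lon -167.053°): 50.7 km
Charlie (lat 59.412°, lon -169.350°): 90.5 km
Delta (lat 59.219°, lon -170.304°): 139.1 km
Golf (lat 59.312°, lon -170.486°): 150.5 km
Bravo (lat 58.831°, lon -171.116°): 188.5 km
Echo (lat 61.941°, lon -166.853°): 319.7 km
Foxtrot (lat 62.142°, lon -171.920°): 402.8 km

Alpha, Charlie, Delta, Golf, Bravo, Echo, Foxtrot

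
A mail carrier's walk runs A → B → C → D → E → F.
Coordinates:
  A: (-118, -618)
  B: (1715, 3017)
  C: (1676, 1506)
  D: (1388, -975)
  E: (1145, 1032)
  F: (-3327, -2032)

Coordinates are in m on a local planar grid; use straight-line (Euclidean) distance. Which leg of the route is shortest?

B–C

Leg distances:
A→B: 4071.0 m
B→C: 1511.5 m
C→D: 2497.7 m
D→E: 2021.7 m
E→F: 5421.0 m
The shortest leg is B–C at 1511.5 m.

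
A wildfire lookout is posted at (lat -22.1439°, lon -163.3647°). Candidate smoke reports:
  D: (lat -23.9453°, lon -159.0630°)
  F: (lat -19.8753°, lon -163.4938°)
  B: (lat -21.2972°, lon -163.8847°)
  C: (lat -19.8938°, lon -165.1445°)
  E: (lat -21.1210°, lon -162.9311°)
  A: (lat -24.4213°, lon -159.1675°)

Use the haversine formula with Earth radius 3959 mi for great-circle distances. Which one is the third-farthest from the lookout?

C

Distance to each, sorted:
A: 309.4 mi
D: 300.5 mi
C: 193.3 mi
F: 157.0 mi
E: 76.0 mi
B: 67.4 mi
The third-farthest is C at 193.3 mi.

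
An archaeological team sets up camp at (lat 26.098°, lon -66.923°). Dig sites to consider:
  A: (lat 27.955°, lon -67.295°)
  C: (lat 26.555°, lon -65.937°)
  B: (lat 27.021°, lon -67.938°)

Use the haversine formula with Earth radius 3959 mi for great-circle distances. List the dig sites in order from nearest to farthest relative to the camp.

C, B, A

Distances from the camp:
C (lat 26.555°, lon -65.937°): 68.7 mi
B (lat 27.021°, lon -67.938°): 89.5 mi
A (lat 27.955°, lon -67.295°): 130.3 mi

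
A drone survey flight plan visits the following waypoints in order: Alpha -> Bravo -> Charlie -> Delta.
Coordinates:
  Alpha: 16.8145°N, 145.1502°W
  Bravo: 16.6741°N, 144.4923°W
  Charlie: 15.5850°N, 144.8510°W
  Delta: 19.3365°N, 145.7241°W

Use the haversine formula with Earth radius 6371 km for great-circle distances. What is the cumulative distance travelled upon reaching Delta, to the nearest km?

Leg distances:
Alpha→Bravo: 71.8 km  (cumulative 71.8 km)
Bravo→Charlie: 127.0 km  (cumulative 198.8 km)
Charlie→Delta: 427.3 km  (cumulative 626.1 km)
Cumulative distance at Delta ≈ 626 km.

626 km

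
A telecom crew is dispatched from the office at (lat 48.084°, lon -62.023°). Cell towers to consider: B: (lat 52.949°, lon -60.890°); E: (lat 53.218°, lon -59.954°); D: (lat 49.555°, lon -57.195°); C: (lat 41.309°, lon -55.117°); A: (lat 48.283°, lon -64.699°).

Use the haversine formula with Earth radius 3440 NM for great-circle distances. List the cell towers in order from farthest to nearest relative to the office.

Distances from the office:
C (lat 41.309°, lon -55.117°): 501.9 NM
E (lat 53.218°, lon -59.954°): 318.1 NM
B (lat 52.949°, lon -60.890°): 295.3 NM
D (lat 49.555°, lon -57.195°): 210.3 NM
A (lat 48.283°, lon -64.699°): 107.8 NM

C, E, B, D, A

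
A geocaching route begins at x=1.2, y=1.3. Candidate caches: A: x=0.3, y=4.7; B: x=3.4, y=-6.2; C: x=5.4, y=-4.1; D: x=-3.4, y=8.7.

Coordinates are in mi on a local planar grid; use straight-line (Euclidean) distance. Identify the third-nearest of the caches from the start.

B

Distance to each, sorted:
A: 3.5 mi
C: 6.8 mi
B: 7.8 mi
D: 8.7 mi
The third-nearest is B at 7.8 mi.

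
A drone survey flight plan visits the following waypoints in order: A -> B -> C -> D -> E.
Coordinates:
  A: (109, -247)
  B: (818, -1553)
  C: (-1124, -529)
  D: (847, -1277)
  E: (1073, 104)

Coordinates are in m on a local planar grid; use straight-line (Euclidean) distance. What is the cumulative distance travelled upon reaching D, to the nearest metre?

5790 m

Leg distances:
A→B: 1486.0 m  (cumulative 1486.0 m)
B→C: 2195.4 m  (cumulative 3681.5 m)
C→D: 2108.2 m  (cumulative 5789.6 m)
Cumulative distance at D ≈ 5790 m.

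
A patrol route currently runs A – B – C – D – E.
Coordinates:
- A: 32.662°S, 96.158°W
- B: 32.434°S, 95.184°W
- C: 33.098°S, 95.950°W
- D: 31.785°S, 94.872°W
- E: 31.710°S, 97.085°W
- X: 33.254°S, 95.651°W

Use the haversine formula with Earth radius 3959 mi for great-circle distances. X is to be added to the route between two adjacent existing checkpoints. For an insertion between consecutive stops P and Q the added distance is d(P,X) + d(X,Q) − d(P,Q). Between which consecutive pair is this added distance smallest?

Added distance for inserting X between each consecutive pair:
A–B: 54.3 mi
B–C: 19.3 mi
C–D: 21.2 mi
D–E: 116.6 mi
Smallest added distance is 19.3 mi, inserting between B and C.

between B and C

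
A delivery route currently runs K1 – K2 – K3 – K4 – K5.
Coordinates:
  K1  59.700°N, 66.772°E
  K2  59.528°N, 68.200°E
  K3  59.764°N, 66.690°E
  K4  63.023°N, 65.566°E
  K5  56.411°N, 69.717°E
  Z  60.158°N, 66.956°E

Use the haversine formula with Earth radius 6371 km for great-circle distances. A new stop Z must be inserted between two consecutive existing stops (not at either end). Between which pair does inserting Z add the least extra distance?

between K4 and K5

Added distance for inserting Z between each consecutive pair:
K1–K2: 68.1 km
K2–K3: 56.1 km
K3–K4: 5.9 km
K4–K5: 2.9 km
Smallest added distance is 2.9 km, inserting between K4 and K5.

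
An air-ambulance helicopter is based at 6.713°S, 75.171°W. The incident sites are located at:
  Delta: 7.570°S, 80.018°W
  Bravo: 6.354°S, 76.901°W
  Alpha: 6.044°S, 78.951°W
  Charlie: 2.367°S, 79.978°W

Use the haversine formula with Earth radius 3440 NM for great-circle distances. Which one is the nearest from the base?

Distance to each, sorted:
Bravo: 105.4 NM
Alpha: 229.1 NM
Delta: 293.3 NM
Charlie: 388.4 NM
The nearest is Bravo at 105.4 NM.

Bravo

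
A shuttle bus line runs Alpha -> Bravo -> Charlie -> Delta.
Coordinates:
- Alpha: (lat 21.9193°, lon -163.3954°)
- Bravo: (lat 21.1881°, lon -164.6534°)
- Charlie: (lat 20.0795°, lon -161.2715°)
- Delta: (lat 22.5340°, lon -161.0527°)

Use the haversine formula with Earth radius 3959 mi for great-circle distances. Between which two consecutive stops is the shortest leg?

Leg distances:
Alpha→Bravo: 95.3 mi
Bravo→Charlie: 231.7 mi
Charlie→Delta: 170.2 mi
The shortest leg is Alpha–Bravo at 95.3 mi.

Alpha–Bravo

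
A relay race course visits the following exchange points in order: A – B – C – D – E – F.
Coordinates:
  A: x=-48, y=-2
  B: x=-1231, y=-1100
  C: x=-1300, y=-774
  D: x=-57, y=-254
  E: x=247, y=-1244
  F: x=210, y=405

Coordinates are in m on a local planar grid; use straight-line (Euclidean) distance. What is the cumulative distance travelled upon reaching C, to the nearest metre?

1947 m

Leg distances:
A→B: 1614.0 m  (cumulative 1614.0 m)
B→C: 333.2 m  (cumulative 1947.3 m)
Cumulative distance at C ≈ 1947 m.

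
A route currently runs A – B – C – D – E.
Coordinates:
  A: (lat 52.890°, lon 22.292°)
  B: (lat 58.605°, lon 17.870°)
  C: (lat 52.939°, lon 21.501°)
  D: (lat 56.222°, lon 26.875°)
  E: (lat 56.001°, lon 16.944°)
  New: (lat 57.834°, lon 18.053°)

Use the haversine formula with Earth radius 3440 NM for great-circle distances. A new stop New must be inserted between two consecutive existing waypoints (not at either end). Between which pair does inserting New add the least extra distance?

between B and C

Added distance for inserting New between each consecutive pair:
A–B: 2.6 NM
B–C: 1.6 NM
C–D: 348.7 NM
D–E: 87.3 NM
Smallest added distance is 1.6 NM, inserting between B and C.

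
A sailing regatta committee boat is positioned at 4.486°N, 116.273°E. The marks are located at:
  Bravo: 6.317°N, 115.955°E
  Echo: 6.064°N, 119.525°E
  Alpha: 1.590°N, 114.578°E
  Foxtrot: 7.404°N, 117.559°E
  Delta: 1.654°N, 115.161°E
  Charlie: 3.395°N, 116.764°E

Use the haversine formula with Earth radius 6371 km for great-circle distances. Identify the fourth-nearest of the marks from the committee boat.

Foxtrot

Distance to each, sorted:
Charlie: 133.0 km
Bravo: 206.6 km
Delta: 338.2 km
Foxtrot: 354.3 km
Alpha: 373.0 km
Echo: 400.5 km
The fourth-nearest is Foxtrot at 354.3 km.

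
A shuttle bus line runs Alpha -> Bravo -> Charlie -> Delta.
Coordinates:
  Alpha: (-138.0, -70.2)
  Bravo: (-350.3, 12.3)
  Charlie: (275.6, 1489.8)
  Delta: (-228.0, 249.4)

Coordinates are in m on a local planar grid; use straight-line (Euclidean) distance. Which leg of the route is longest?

Leg distances:
Alpha→Bravo: 227.8 m
Bravo→Charlie: 1604.6 m
Charlie→Delta: 1338.7 m
The longest leg is Bravo–Charlie at 1604.6 m.

Bravo–Charlie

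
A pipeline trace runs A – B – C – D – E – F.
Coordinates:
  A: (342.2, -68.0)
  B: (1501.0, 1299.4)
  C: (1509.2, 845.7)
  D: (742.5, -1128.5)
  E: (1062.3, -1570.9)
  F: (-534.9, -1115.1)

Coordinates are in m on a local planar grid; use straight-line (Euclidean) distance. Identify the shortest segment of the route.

B–C

Leg distances:
A→B: 1792.4 m
B→C: 453.8 m
C→D: 2117.9 m
D→E: 545.9 m
E→F: 1661.0 m
The shortest leg is B–C at 453.8 m.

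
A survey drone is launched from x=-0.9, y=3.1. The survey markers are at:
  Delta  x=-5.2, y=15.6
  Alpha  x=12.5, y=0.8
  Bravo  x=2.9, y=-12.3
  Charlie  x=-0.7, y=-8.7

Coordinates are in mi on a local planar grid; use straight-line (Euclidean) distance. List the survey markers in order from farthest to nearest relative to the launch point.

Computing each straight-line distance from x=-0.9, y=3.1:
Bravo x=2.9, y=-12.3: 15.9 mi
Alpha x=12.5, y=0.8: 13.6 mi
Delta x=-5.2, y=15.6: 13.2 mi
Charlie x=-0.7, y=-8.7: 11.8 mi

Bravo, Alpha, Delta, Charlie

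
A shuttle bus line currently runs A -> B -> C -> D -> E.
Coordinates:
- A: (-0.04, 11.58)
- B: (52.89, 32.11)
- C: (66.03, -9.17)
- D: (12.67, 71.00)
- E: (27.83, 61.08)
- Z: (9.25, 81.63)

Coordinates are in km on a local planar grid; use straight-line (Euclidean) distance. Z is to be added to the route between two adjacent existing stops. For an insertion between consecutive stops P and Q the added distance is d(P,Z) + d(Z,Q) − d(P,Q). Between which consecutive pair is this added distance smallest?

between D and E

Added distance for inserting Z between each consecutive pair:
A–B: 79.9 km
B–C: 129.8 km
C–D: 22.0 km
D–E: 20.8 km
Smallest added distance is 20.8 km, inserting between D and E.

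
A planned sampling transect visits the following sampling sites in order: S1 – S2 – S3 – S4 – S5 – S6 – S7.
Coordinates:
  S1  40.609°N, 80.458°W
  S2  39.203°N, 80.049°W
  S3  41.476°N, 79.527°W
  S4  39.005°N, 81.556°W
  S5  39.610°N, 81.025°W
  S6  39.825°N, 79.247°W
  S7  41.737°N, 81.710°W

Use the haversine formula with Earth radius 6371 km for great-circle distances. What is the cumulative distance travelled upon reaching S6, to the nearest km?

Leg distances:
S1→S2: 160.2 km  (cumulative 160.2 km)
S2→S3: 256.6 km  (cumulative 416.8 km)
S3→S4: 324.3 km  (cumulative 741.0 km)
S4→S5: 81.3 km  (cumulative 822.3 km)
S5→S6: 153.9 km  (cumulative 976.3 km)
Cumulative distance at S6 ≈ 976 km.

976 km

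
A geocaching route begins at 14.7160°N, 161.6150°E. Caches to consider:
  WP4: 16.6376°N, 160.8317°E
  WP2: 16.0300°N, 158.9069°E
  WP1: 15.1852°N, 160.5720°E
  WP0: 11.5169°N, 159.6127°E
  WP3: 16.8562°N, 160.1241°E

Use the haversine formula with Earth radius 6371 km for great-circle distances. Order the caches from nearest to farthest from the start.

WP1, WP4, WP3, WP2, WP0

Distance from the start at 14.7160°N, 161.6150°E to each:
WP1 15.1852°N, 160.5720°E: 123.6 km
WP4 16.6376°N, 160.8317°E: 229.5 km
WP3 16.8562°N, 160.1241°E: 286.5 km
WP2 16.0300°N, 158.9069°E: 325.0 km
WP0 11.5169°N, 159.6127°E: 416.6 km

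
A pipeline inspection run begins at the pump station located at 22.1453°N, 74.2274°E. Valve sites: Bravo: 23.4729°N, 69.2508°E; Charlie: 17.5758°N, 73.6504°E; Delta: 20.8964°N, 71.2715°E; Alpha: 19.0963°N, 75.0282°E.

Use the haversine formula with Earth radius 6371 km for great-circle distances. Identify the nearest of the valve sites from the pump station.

Distances from the pump station (22.1453°N, 74.2274°E):
Delta: 335.8 km
Alpha: 349.1 km
Charlie: 511.7 km
Bravo: 531.0 km
The nearest is Delta at 335.8 km.

Delta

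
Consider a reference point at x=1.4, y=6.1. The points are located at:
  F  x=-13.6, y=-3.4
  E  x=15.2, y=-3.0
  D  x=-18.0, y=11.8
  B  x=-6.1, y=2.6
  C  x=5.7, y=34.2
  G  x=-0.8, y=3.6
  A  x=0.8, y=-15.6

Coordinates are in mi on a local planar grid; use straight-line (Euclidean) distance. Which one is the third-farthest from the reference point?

Distance to each, sorted:
C: 28.4 mi
A: 21.7 mi
D: 20.2 mi
F: 17.8 mi
E: 16.5 mi
B: 8.3 mi
G: 3.3 mi
The third-farthest is D at 20.2 mi.

D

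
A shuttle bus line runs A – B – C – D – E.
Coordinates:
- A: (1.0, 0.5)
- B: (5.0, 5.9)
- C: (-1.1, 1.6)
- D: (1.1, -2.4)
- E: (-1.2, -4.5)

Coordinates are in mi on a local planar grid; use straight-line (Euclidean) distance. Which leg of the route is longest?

B–C

Leg distances:
A→B: 6.7 mi
B→C: 7.5 mi
C→D: 4.6 mi
D→E: 3.1 mi
The longest leg is B–C at 7.5 mi.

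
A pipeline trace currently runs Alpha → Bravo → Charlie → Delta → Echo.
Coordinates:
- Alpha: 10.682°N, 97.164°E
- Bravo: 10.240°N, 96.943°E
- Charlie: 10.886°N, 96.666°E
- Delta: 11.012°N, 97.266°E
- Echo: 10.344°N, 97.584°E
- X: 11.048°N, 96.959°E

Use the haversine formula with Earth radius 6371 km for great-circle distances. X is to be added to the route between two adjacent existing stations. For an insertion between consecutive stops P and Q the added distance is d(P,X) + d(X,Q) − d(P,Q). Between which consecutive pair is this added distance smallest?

between Charlie and Delta

Added distance for inserting X between each consecutive pair:
Alpha–Bravo: 81.5 km
Bravo–Charlie: 48.6 km
Charlie–Delta: 3.5 km
Delta–Echo: 55.6 km
Smallest added distance is 3.5 km, inserting between Charlie and Delta.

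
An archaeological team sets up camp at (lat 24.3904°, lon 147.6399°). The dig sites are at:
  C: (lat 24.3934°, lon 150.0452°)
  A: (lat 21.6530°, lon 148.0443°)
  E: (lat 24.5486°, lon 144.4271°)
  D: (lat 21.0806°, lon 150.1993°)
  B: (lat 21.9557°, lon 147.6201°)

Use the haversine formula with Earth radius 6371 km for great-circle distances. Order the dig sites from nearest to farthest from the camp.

C, B, A, E, D

Distance from the camp at (lat 24.3904°, lon 147.6399°) to each:
C (lat 24.3934°, lon 150.0452°): 243.6 km
B (lat 21.9557°, lon 147.6201°): 270.7 km
A (lat 21.6530°, lon 148.0443°): 307.2 km
E (lat 24.5486°, lon 144.4271°): 325.6 km
D (lat 21.0806°, lon 150.1993°): 452.0 km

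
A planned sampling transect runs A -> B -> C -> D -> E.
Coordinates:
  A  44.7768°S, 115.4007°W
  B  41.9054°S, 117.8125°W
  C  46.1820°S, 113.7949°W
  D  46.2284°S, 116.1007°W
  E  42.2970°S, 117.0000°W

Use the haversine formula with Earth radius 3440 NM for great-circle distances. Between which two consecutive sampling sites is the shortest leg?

C–D

Leg distances:
A→B: 202.0 NM
B→C: 309.7 NM
C→D: 95.8 NM
D→E: 239.2 NM
The shortest leg is C–D at 95.8 NM.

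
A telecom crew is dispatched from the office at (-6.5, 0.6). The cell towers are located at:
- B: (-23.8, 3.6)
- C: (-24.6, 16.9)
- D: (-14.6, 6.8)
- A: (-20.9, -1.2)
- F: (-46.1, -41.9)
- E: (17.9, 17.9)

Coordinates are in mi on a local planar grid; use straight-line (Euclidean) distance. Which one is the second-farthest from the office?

Distance to each, sorted:
F: 58.1 mi
E: 29.9 mi
C: 24.4 mi
B: 17.6 mi
A: 14.5 mi
D: 10.2 mi
The second-farthest is E at 29.9 mi.

E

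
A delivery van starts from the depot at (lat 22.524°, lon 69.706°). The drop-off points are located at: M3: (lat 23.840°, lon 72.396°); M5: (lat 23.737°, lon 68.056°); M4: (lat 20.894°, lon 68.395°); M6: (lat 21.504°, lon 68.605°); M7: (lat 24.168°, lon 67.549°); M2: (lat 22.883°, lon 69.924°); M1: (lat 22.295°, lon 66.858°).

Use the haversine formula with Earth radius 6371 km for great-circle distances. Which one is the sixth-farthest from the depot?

M6

Distance to each, sorted:
M3: 311.5 km
M1: 293.9 km
M7: 286.2 km
M4: 226.3 km
M5: 216.0 km
M6: 160.5 km
M2: 45.8 km
The sixth-farthest is M6 at 160.5 km.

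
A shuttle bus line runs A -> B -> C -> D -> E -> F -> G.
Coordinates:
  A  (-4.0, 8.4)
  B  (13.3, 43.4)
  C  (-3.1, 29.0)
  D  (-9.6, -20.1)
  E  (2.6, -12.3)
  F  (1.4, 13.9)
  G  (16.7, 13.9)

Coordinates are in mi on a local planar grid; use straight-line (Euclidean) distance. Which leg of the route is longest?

Leg distances:
A→B: 39.0 mi
B→C: 21.8 mi
C→D: 49.5 mi
D→E: 14.5 mi
E→F: 26.2 mi
F→G: 15.3 mi
The longest leg is C–D at 49.5 mi.

C–D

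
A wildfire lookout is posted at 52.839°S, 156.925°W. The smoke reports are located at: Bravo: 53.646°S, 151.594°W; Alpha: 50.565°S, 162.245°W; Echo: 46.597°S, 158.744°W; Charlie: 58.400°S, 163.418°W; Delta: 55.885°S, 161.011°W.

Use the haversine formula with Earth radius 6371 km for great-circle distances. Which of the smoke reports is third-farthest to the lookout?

Alpha

Distances from the lookout (52.839°S, 156.925°W):
Charlie: 739.9 km
Echo: 706.2 km
Alpha: 445.2 km
Delta: 429.7 km
Bravo: 365.8 km
The third-farthest is Alpha at 445.2 km.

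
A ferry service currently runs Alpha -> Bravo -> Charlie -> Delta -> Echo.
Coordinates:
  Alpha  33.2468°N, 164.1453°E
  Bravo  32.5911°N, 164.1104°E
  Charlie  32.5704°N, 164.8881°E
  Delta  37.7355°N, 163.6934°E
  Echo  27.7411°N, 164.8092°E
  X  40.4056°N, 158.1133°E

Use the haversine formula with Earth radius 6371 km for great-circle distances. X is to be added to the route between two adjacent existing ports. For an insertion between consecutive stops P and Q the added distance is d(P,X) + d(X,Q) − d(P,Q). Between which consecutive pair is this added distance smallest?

between Delta and Echo

Added distance for inserting X between each consecutive pair:
Alpha–Bravo: 1907.0 km
Bravo–Charlie: 2007.7 km
Charlie–Delta: 1041.5 km
Delta–Echo: 985.6 km
Smallest added distance is 985.6 km, inserting between Delta and Echo.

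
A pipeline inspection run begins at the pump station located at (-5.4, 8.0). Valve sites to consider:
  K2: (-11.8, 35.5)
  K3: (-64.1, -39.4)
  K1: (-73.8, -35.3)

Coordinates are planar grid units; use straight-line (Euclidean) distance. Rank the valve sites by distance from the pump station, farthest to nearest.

K1, K3, K2

Distances from the pump station:
K1 (-73.8, -35.3): 81.0
K3 (-64.1, -39.4): 75.4
K2 (-11.8, 35.5): 28.2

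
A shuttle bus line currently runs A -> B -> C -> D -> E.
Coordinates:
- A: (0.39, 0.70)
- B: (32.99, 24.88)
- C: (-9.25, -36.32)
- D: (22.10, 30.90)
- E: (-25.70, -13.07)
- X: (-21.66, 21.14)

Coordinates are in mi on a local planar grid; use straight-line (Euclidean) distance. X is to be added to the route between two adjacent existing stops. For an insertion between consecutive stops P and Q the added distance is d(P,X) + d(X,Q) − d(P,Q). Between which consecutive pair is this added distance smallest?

Added distance for inserting X between each consecutive pair:
A–B: 44.3 mi
B–C: 39.2 mi
C–D: 29.4 mi
D–E: 14.3 mi
Smallest added distance is 14.3 mi, inserting between D and E.

between D and E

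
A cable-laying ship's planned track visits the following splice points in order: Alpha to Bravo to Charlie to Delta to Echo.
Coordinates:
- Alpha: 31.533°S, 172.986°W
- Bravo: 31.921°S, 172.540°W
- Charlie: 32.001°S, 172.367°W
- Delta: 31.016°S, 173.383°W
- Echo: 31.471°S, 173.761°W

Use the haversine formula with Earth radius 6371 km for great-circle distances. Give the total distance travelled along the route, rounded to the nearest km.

Leg distances:
Alpha→Bravo: 60.3 km  (cumulative 60.3 km)
Bravo→Charlie: 18.6 km  (cumulative 78.9 km)
Charlie→Delta: 145.9 km  (cumulative 224.8 km)
Delta→Echo: 62.1 km  (cumulative 286.8 km)
Total route length ≈ 287 km.

287 km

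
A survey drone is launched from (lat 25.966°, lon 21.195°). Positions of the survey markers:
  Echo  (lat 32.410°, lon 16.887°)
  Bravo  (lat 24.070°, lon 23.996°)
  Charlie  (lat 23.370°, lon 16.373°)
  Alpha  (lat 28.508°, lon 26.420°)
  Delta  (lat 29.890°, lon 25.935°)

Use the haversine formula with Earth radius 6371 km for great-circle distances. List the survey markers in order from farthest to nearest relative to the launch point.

Echo, Delta, Alpha, Charlie, Bravo

Distance from the launch point at (lat 25.966°, lon 21.195°) to each:
Echo (lat 32.410°, lon 16.887°): 829.4 km
Delta (lat 29.890°, lon 25.935°): 638.0 km
Alpha (lat 28.508°, lon 26.420°): 588.7 km
Charlie (lat 23.370°, lon 16.373°): 566.3 km
Bravo (lat 24.070°, lon 23.996°): 352.3 km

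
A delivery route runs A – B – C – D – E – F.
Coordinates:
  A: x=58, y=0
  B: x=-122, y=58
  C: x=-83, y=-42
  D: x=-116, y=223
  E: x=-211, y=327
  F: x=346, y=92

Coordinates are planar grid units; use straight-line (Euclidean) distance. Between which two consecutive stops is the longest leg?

Leg distances:
A→B: 189.1
B→C: 107.3
C→D: 267.0
D→E: 140.9
E→F: 604.5
The longest leg is E–F at 604.5.

E–F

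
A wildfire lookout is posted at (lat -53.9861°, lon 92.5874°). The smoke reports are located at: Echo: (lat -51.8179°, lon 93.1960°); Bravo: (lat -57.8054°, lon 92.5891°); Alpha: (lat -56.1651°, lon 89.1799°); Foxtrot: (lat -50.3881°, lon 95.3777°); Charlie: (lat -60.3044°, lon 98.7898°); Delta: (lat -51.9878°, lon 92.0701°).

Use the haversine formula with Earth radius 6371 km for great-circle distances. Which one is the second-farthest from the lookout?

Foxtrot

Distance to each, sorted:
Charlie: 795.2 km
Foxtrot: 442.9 km
Bravo: 424.7 km
Alpha: 325.1 km
Echo: 244.5 km
Delta: 224.9 km
The second-farthest is Foxtrot at 442.9 km.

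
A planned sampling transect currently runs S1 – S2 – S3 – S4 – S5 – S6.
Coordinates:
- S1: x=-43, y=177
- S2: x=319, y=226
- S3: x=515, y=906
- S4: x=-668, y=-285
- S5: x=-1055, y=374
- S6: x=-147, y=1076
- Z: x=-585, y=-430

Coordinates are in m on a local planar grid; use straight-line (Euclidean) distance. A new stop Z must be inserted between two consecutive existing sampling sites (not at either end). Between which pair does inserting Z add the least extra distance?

Added distance for inserting Z between each consecutive pair:
S1–S2: 1565.4 m
S2–S3: 2139.8 m
S3–S4: 219.0 m
S4–S5: 334.1 m
S5–S6: 1352.0 m
Smallest added distance is 219.0 m, inserting between S3 and S4.

between S3 and S4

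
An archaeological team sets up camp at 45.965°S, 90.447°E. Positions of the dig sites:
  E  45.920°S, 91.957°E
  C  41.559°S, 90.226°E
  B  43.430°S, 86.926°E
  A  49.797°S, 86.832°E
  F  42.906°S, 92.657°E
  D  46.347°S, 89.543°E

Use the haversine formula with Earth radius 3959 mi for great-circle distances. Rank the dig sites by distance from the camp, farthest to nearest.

A, C, B, F, E, D

Distance from the camp at 45.965°S, 90.447°E to each:
A 49.797°S, 86.832°E: 313.2 mi
C 41.559°S, 90.226°E: 304.6 mi
B 43.430°S, 86.926°E: 246.1 mi
F 42.906°S, 92.657°E: 237.8 mi
E 45.920°S, 91.957°E: 72.6 mi
D 46.347°S, 89.543°E: 50.7 mi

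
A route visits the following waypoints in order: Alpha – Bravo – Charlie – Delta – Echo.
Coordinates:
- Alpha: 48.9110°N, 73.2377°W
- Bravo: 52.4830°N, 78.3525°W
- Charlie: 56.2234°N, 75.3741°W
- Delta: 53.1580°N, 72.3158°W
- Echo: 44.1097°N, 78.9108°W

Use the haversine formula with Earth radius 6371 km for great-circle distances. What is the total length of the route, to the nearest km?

2503 km

Leg distances:
Alpha→Bravo: 536.0 km  (cumulative 536.0 km)
Bravo→Charlie: 458.4 km  (cumulative 994.4 km)
Charlie→Delta: 393.4 km  (cumulative 1387.8 km)
Delta→Echo: 1115.6 km  (cumulative 2503.4 km)
Total route length ≈ 2503 km.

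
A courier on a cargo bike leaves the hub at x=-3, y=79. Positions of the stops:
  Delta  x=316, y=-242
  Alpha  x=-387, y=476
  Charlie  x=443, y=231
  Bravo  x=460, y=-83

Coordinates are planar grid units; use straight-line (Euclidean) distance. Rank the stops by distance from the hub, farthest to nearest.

Distance from the hub at x=-3, y=79 to each:
Alpha x=-387, y=476: 552.3
Bravo x=460, y=-83: 490.5
Charlie x=443, y=231: 471.2
Delta x=316, y=-242: 452.6

Alpha, Bravo, Charlie, Delta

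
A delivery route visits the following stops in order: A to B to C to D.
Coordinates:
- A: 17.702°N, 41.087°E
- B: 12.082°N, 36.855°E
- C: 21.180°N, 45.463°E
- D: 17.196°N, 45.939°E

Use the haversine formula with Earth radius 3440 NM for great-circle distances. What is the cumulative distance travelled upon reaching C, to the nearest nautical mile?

1154 NM

Leg distances:
A→B: 417.2 NM  (cumulative 417.2 NM)
B→C: 736.8 NM  (cumulative 1154.1 NM)
Cumulative distance at C ≈ 1154 NM.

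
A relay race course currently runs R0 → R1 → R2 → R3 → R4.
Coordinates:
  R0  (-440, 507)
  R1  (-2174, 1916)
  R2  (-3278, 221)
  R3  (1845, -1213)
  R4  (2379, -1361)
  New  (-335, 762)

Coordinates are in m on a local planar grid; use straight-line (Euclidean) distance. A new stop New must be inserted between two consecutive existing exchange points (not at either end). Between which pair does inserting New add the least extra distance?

Added distance for inserting New between each consecutive pair:
R0–R1: 212.6 m
R1–R2: 3140.6 m
R2–R3: 614.0 m
R3–R4: 5833.2 m
Smallest added distance is 212.6 m, inserting between R0 and R1.

between R0 and R1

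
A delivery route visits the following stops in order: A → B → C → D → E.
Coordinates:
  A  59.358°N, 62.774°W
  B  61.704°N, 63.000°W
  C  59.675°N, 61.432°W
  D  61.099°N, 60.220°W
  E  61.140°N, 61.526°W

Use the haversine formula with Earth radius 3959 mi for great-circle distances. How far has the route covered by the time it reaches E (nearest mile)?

Leg distances:
A→B: 162.3 mi  (cumulative 162.3 mi)
B→C: 149.9 mi  (cumulative 312.2 mi)
C→D: 106.7 mi  (cumulative 418.9 mi)
D→E: 43.7 mi  (cumulative 462.6 mi)
Cumulative distance at E ≈ 463 mi.

463 mi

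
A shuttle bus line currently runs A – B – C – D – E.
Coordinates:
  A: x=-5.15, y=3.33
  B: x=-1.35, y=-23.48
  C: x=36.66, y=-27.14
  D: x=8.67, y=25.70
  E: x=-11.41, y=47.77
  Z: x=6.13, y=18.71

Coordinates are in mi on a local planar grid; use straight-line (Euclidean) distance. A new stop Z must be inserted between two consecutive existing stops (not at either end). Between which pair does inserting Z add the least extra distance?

between C and D

Added distance for inserting Z between each consecutive pair:
A–B: 34.8 mi
B–C: 59.7 mi
C–D: 2.7 mi
D–E: 11.5 mi
Smallest added distance is 2.7 mi, inserting between C and D.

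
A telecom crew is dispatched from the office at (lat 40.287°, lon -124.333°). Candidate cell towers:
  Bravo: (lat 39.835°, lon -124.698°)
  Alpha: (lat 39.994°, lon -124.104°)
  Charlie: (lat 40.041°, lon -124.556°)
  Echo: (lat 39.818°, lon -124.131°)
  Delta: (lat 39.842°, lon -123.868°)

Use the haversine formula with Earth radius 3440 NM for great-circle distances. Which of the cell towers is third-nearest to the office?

Echo

Distance to each, sorted:
Charlie: 18.0 NM
Alpha: 20.5 NM
Echo: 29.6 NM
Bravo: 31.9 NM
Delta: 34.2 NM
The third-nearest is Echo at 29.6 NM.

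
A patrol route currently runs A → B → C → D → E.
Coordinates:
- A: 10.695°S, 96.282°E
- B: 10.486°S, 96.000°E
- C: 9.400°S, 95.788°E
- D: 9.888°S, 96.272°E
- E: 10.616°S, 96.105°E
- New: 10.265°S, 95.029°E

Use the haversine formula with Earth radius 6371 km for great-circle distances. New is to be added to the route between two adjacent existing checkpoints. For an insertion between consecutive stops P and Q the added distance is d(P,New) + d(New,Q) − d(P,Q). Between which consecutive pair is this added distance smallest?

between B and C

Added distance for inserting New between each consecutive pair:
A–B: 215.5 km
B–C: 113.2 km
C–D: 193.6 km
D–E: 183.4 km
Smallest added distance is 113.2 km, inserting between B and C.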